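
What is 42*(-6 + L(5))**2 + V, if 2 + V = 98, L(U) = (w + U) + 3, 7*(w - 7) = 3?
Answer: 26808/7 ≈ 3829.7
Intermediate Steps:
w = 52/7 (w = 7 + (1/7)*3 = 7 + 3/7 = 52/7 ≈ 7.4286)
L(U) = 73/7 + U (L(U) = (52/7 + U) + 3 = 73/7 + U)
V = 96 (V = -2 + 98 = 96)
42*(-6 + L(5))**2 + V = 42*(-6 + (73/7 + 5))**2 + 96 = 42*(-6 + 108/7)**2 + 96 = 42*(66/7)**2 + 96 = 42*(4356/49) + 96 = 26136/7 + 96 = 26808/7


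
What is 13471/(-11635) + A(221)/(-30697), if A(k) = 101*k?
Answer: -673224122/357159595 ≈ -1.8849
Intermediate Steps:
13471/(-11635) + A(221)/(-30697) = 13471/(-11635) + (101*221)/(-30697) = 13471*(-1/11635) + 22321*(-1/30697) = -13471/11635 - 22321/30697 = -673224122/357159595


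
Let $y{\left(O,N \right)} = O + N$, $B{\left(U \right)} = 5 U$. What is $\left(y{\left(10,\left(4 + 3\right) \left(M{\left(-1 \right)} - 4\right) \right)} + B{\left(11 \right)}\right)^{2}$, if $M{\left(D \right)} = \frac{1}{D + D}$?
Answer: $\frac{4489}{4} \approx 1122.3$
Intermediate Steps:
$M{\left(D \right)} = \frac{1}{2 D}$
$y{\left(O,N \right)} = N + O$
$\left(y{\left(10,\left(4 + 3\right) \left(M{\left(-1 \right)} - 4\right) \right)} + B{\left(11 \right)}\right)^{2} = \left(\left(\left(4 + 3\right) \left(\frac{1}{2 \left(-1\right)} - 4\right) + 10\right) + 5 \cdot 11\right)^{2} = \left(\left(7 \left(\frac{1}{2} \left(-1\right) - 4\right) + 10\right) + 55\right)^{2} = \left(\left(7 \left(- \frac{1}{2} - 4\right) + 10\right) + 55\right)^{2} = \left(\left(7 \left(- \frac{9}{2}\right) + 10\right) + 55\right)^{2} = \left(\left(- \frac{63}{2} + 10\right) + 55\right)^{2} = \left(- \frac{43}{2} + 55\right)^{2} = \left(\frac{67}{2}\right)^{2} = \frac{4489}{4}$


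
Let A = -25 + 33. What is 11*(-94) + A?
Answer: -1026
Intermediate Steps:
A = 8
11*(-94) + A = 11*(-94) + 8 = -1034 + 8 = -1026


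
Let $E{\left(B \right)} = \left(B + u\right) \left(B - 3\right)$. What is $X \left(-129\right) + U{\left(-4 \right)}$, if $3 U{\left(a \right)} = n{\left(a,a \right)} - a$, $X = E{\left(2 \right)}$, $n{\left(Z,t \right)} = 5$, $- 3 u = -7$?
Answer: $562$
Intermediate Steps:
$u = \frac{7}{3}$ ($u = \left(- \frac{1}{3}\right) \left(-7\right) = \frac{7}{3} \approx 2.3333$)
$E{\left(B \right)} = \left(-3 + B\right) \left(\frac{7}{3} + B\right)$ ($E{\left(B \right)} = \left(B + \frac{7}{3}\right) \left(B - 3\right) = \left(\frac{7}{3} + B\right) \left(-3 + B\right) = \left(-3 + B\right) \left(\frac{7}{3} + B\right)$)
$X = - \frac{13}{3}$ ($X = -7 + 2^{2} - \frac{4}{3} = -7 + 4 - \frac{4}{3} = - \frac{13}{3} \approx -4.3333$)
$U{\left(a \right)} = \frac{5}{3} - \frac{a}{3}$ ($U{\left(a \right)} = \frac{5 - a}{3} = \frac{5}{3} - \frac{a}{3}$)
$X \left(-129\right) + U{\left(-4 \right)} = \left(- \frac{13}{3}\right) \left(-129\right) + \left(\frac{5}{3} - - \frac{4}{3}\right) = 559 + \left(\frac{5}{3} + \frac{4}{3}\right) = 559 + 3 = 562$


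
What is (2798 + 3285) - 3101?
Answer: 2982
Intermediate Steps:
(2798 + 3285) - 3101 = 6083 - 3101 = 2982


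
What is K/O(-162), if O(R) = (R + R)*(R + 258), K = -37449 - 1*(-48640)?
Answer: -11191/31104 ≈ -0.35979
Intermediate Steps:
K = 11191 (K = -37449 + 48640 = 11191)
O(R) = 2*R*(258 + R) (O(R) = (2*R)*(258 + R) = 2*R*(258 + R))
K/O(-162) = 11191/((2*(-162)*(258 - 162))) = 11191/((2*(-162)*96)) = 11191/(-31104) = 11191*(-1/31104) = -11191/31104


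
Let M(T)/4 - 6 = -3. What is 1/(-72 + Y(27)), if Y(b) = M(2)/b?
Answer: -9/644 ≈ -0.013975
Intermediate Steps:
M(T) = 12 (M(T) = 24 + 4*(-3) = 24 - 12 = 12)
Y(b) = 12/b
1/(-72 + Y(27)) = 1/(-72 + 12/27) = 1/(-72 + 12*(1/27)) = 1/(-72 + 4/9) = 1/(-644/9) = -9/644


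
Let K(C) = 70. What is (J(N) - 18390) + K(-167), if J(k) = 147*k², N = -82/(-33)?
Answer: -6320684/363 ≈ -17412.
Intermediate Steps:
N = 82/33 (N = -82*(-1/33) = 82/33 ≈ 2.4848)
(J(N) - 18390) + K(-167) = (147*(82/33)² - 18390) + 70 = (147*(6724/1089) - 18390) + 70 = (329476/363 - 18390) + 70 = -6346094/363 + 70 = -6320684/363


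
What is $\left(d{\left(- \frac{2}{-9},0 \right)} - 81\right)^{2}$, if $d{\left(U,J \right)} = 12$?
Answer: $4761$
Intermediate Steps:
$\left(d{\left(- \frac{2}{-9},0 \right)} - 81\right)^{2} = \left(12 - 81\right)^{2} = \left(-69\right)^{2} = 4761$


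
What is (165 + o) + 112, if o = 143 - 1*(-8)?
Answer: 428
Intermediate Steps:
o = 151 (o = 143 + 8 = 151)
(165 + o) + 112 = (165 + 151) + 112 = 316 + 112 = 428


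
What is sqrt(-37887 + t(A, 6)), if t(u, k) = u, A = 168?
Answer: 3*I*sqrt(4191) ≈ 194.21*I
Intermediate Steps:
sqrt(-37887 + t(A, 6)) = sqrt(-37887 + 168) = sqrt(-37719) = 3*I*sqrt(4191)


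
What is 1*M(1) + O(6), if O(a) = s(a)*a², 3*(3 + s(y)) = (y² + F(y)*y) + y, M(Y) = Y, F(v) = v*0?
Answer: 397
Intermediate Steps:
F(v) = 0
s(y) = -3 + y/3 + y²/3 (s(y) = -3 + ((y² + 0*y) + y)/3 = -3 + ((y² + 0) + y)/3 = -3 + (y² + y)/3 = -3 + (y + y²)/3 = -3 + (y/3 + y²/3) = -3 + y/3 + y²/3)
O(a) = a²*(-3 + a/3 + a²/3) (O(a) = (-3 + a/3 + a²/3)*a² = a²*(-3 + a/3 + a²/3))
1*M(1) + O(6) = 1*1 + (⅓)*6²*(-9 + 6 + 6²) = 1 + (⅓)*36*(-9 + 6 + 36) = 1 + (⅓)*36*33 = 1 + 396 = 397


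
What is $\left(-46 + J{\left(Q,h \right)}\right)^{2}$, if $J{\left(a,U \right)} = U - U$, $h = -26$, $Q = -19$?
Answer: $2116$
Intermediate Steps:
$J{\left(a,U \right)} = 0$
$\left(-46 + J{\left(Q,h \right)}\right)^{2} = \left(-46 + 0\right)^{2} = \left(-46\right)^{2} = 2116$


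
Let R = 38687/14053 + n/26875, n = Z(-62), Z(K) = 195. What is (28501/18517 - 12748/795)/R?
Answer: -3223774397136475/613838920858476 ≈ -5.2518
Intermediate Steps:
n = 195
R = 208490692/75534875 (R = 38687/14053 + 195/26875 = 38687*(1/14053) + 195*(1/26875) = 38687/14053 + 39/5375 = 208490692/75534875 ≈ 2.7602)
(28501/18517 - 12748/795)/R = (28501/18517 - 12748/795)/(208490692/75534875) = (28501*(1/18517) - 12748*1/795)*(75534875/208490692) = (28501/18517 - 12748/795)*(75534875/208490692) = -213396421/14721015*75534875/208490692 = -3223774397136475/613838920858476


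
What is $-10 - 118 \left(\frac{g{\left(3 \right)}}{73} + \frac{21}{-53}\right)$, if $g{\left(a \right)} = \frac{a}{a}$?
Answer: $\frac{135950}{3869} \approx 35.138$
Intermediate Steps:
$g{\left(a \right)} = 1$
$-10 - 118 \left(\frac{g{\left(3 \right)}}{73} + \frac{21}{-53}\right) = -10 - 118 \left(1 \cdot \frac{1}{73} + \frac{21}{-53}\right) = -10 - 118 \left(1 \cdot \frac{1}{73} + 21 \left(- \frac{1}{53}\right)\right) = -10 - 118 \left(\frac{1}{73} - \frac{21}{53}\right) = -10 - - \frac{174640}{3869} = -10 + \frac{174640}{3869} = \frac{135950}{3869}$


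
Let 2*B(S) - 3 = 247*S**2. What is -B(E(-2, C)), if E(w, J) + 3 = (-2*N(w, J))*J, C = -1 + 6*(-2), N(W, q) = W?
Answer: -373589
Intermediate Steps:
C = -13 (C = -1 - 12 = -13)
E(w, J) = -3 - 2*J*w (E(w, J) = -3 + (-2*w)*J = -3 - 2*J*w)
B(S) = 3/2 + 247*S**2/2 (B(S) = 3/2 + (247*S**2)/2 = 3/2 + 247*S**2/2)
-B(E(-2, C)) = -(3/2 + 247*(-3 - 2*(-13)*(-2))**2/2) = -(3/2 + 247*(-3 - 52)**2/2) = -(3/2 + (247/2)*(-55)**2) = -(3/2 + (247/2)*3025) = -(3/2 + 747175/2) = -1*373589 = -373589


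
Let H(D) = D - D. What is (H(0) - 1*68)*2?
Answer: -136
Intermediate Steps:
H(D) = 0
(H(0) - 1*68)*2 = (0 - 1*68)*2 = (0 - 68)*2 = -68*2 = -136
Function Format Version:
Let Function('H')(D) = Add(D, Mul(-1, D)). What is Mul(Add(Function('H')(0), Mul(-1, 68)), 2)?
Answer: -136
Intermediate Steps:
Function('H')(D) = 0
Mul(Add(Function('H')(0), Mul(-1, 68)), 2) = Mul(Add(0, Mul(-1, 68)), 2) = Mul(Add(0, -68), 2) = Mul(-68, 2) = -136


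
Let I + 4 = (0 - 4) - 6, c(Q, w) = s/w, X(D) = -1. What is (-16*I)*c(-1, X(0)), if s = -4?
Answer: 896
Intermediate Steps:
c(Q, w) = -4/w
I = -14 (I = -4 + ((0 - 4) - 6) = -4 + (-4 - 6) = -4 - 10 = -14)
(-16*I)*c(-1, X(0)) = (-16*(-14))*(-4/(-1)) = 224*(-4*(-1)) = 224*4 = 896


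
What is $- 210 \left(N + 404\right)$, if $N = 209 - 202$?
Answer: $-86310$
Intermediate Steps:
$N = 7$ ($N = 209 - 202 = 7$)
$- 210 \left(N + 404\right) = - 210 \left(7 + 404\right) = \left(-210\right) 411 = -86310$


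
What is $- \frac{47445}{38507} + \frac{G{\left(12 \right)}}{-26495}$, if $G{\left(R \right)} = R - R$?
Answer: $- \frac{47445}{38507} \approx -1.2321$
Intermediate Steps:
$G{\left(R \right)} = 0$
$- \frac{47445}{38507} + \frac{G{\left(12 \right)}}{-26495} = - \frac{47445}{38507} + \frac{0}{-26495} = \left(-47445\right) \frac{1}{38507} + 0 \left(- \frac{1}{26495}\right) = - \frac{47445}{38507} + 0 = - \frac{47445}{38507}$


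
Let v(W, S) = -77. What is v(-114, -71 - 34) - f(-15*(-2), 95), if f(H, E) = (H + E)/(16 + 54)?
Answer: -1103/14 ≈ -78.786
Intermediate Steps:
f(H, E) = E/70 + H/70 (f(H, E) = (E + H)/70 = (E + H)*(1/70) = E/70 + H/70)
v(-114, -71 - 34) - f(-15*(-2), 95) = -77 - ((1/70)*95 + (-15*(-2))/70) = -77 - (19/14 + (1/70)*30) = -77 - (19/14 + 3/7) = -77 - 1*25/14 = -77 - 25/14 = -1103/14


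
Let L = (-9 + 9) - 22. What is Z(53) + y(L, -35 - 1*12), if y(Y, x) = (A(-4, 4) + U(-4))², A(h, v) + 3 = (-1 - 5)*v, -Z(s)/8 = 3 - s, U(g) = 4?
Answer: 929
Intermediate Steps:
Z(s) = -24 + 8*s (Z(s) = -8*(3 - s) = -24 + 8*s)
A(h, v) = -3 - 6*v (A(h, v) = -3 + (-1 - 5)*v = -3 - 6*v)
L = -22 (L = 0 - 22 = -22)
y(Y, x) = 529 (y(Y, x) = ((-3 - 6*4) + 4)² = ((-3 - 24) + 4)² = (-27 + 4)² = (-23)² = 529)
Z(53) + y(L, -35 - 1*12) = (-24 + 8*53) + 529 = (-24 + 424) + 529 = 400 + 529 = 929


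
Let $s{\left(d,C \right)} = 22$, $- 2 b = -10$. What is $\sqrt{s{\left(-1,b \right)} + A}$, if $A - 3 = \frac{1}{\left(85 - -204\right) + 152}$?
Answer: $\frac{\sqrt{11026}}{21} \approx 5.0002$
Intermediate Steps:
$b = 5$ ($b = \left(- \frac{1}{2}\right) \left(-10\right) = 5$)
$A = \frac{1324}{441}$ ($A = 3 + \frac{1}{\left(85 - -204\right) + 152} = 3 + \frac{1}{\left(85 + 204\right) + 152} = 3 + \frac{1}{289 + 152} = 3 + \frac{1}{441} = \frac{1324}{441} \approx 3.0023$)
$\sqrt{s{\left(-1,b \right)} + A} = \sqrt{22 + \frac{1324}{441}} = \sqrt{\frac{11026}{441}} = \frac{\sqrt{11026}}{21}$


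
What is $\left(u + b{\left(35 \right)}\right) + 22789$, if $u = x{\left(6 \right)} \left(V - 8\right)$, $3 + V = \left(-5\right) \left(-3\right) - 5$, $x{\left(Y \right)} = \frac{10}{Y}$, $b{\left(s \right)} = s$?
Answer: $\frac{68467}{3} \approx 22822.0$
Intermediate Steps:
$V = 7$ ($V = -3 - -10 = -3 + \left(15 - 5\right) = -3 + 10 = 7$)
$u = - \frac{5}{3}$ ($u = \frac{10}{6} \left(7 - 8\right) = 10 \cdot \frac{1}{6} \left(-1\right) = \frac{5}{3} \left(-1\right) = - \frac{5}{3} \approx -1.6667$)
$\left(u + b{\left(35 \right)}\right) + 22789 = \left(- \frac{5}{3} + 35\right) + 22789 = \frac{100}{3} + 22789 = \frac{68467}{3}$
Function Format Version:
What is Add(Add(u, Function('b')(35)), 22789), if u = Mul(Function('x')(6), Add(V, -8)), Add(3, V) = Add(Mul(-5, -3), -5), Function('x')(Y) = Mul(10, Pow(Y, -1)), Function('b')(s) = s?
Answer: Rational(68467, 3) ≈ 22822.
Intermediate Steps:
V = 7 (V = Add(-3, Add(Mul(-5, -3), -5)) = Add(-3, Add(15, -5)) = Add(-3, 10) = 7)
u = Rational(-5, 3) (u = Mul(Mul(10, Pow(6, -1)), Add(7, -8)) = Mul(Mul(10, Rational(1, 6)), -1) = Mul(Rational(5, 3), -1) = Rational(-5, 3) ≈ -1.6667)
Add(Add(u, Function('b')(35)), 22789) = Add(Add(Rational(-5, 3), 35), 22789) = Add(Rational(100, 3), 22789) = Rational(68467, 3)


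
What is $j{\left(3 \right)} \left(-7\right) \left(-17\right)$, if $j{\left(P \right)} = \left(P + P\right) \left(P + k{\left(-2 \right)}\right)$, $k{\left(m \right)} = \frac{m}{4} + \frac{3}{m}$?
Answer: $714$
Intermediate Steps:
$k{\left(m \right)} = \frac{3}{m} + \frac{m}{4}$ ($k{\left(m \right)} = m \frac{1}{4} + \frac{3}{m} = \frac{m}{4} + \frac{3}{m} = \frac{3}{m} + \frac{m}{4}$)
$j{\left(P \right)} = 2 P \left(-2 + P\right)$ ($j{\left(P \right)} = \left(P + P\right) \left(P + \left(\frac{3}{-2} + \frac{1}{4} \left(-2\right)\right)\right) = 2 P \left(P + \left(3 \left(- \frac{1}{2}\right) - \frac{1}{2}\right)\right) = 2 P \left(P - 2\right) = 2 P \left(-2 + P\right)$)
$j{\left(3 \right)} \left(-7\right) \left(-17\right) = 2 \cdot 3 \left(-2 + 3\right) \left(-7\right) \left(-17\right) = 2 \cdot 3 \cdot 1 \left(-7\right) \left(-17\right) = 6 \left(-7\right) \left(-17\right) = \left(-42\right) \left(-17\right) = 714$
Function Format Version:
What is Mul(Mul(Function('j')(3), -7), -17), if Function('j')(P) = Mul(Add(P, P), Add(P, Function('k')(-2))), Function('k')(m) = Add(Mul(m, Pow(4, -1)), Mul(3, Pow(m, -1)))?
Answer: 714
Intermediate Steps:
Function('k')(m) = Add(Mul(3, Pow(m, -1)), Mul(Rational(1, 4), m)) (Function('k')(m) = Add(Mul(m, Rational(1, 4)), Mul(3, Pow(m, -1))) = Add(Mul(Rational(1, 4), m), Mul(3, Pow(m, -1))) = Add(Mul(3, Pow(m, -1)), Mul(Rational(1, 4), m)))
Function('j')(P) = Mul(2, P, Add(-2, P)) (Function('j')(P) = Mul(Add(P, P), Add(P, Add(Mul(3, Pow(-2, -1)), Mul(Rational(1, 4), -2)))) = Mul(Mul(2, P), Add(P, Add(Mul(3, Rational(-1, 2)), Rational(-1, 2)))) = Mul(Mul(2, P), Add(P, Add(Rational(-3, 2), Rational(-1, 2)))) = Mul(Mul(2, P), Add(P, -2)) = Mul(Mul(2, P), Add(-2, P)) = Mul(2, P, Add(-2, P)))
Mul(Mul(Function('j')(3), -7), -17) = Mul(Mul(Mul(2, 3, Add(-2, 3)), -7), -17) = Mul(Mul(Mul(2, 3, 1), -7), -17) = Mul(Mul(6, -7), -17) = Mul(-42, -17) = 714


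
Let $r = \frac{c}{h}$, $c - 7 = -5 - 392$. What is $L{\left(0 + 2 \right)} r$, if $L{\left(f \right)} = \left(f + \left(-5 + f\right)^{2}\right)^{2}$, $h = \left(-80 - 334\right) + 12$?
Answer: $\frac{7865}{67} \approx 117.39$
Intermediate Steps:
$c = -390$ ($c = 7 - 397 = -390$)
$h = -402$ ($h = -414 + 12 = -402$)
$r = \frac{65}{67}$ ($r = - \frac{390}{-402} = \left(-390\right) \left(- \frac{1}{402}\right) = \frac{65}{67} \approx 0.97015$)
$L{\left(0 + 2 \right)} r = \left(\left(0 + 2\right) + \left(-5 + \left(0 + 2\right)\right)^{2}\right)^{2} \cdot \frac{65}{67} = \left(2 + \left(-5 + 2\right)^{2}\right)^{2} \cdot \frac{65}{67} = \left(2 + \left(-3\right)^{2}\right)^{2} \cdot \frac{65}{67} = \left(2 + 9\right)^{2} \cdot \frac{65}{67} = 11^{2} \cdot \frac{65}{67} = 121 \cdot \frac{65}{67} = \frac{7865}{67}$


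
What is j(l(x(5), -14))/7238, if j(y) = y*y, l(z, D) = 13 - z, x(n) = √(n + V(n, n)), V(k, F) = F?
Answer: (13 - √10)²/7238 ≈ 0.013371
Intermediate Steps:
x(n) = √2*√n (x(n) = √(n + n) = √(2*n) = √2*√n)
j(y) = y²
j(l(x(5), -14))/7238 = (13 - √2*√5)²/7238 = (13 - √10)²*(1/7238) = (13 - √10)²/7238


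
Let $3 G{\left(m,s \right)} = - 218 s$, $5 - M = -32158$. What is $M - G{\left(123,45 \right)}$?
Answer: $35433$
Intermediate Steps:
$M = 32163$ ($M = 5 - -32158 = 5 + 32158 = 32163$)
$G{\left(m,s \right)} = - \frac{218 s}{3}$ ($G{\left(m,s \right)} = \frac{\left(-218\right) s}{3} = - \frac{218 s}{3}$)
$M - G{\left(123,45 \right)} = 32163 - \left(- \frac{218}{3}\right) 45 = 32163 - -3270 = 32163 + 3270 = 35433$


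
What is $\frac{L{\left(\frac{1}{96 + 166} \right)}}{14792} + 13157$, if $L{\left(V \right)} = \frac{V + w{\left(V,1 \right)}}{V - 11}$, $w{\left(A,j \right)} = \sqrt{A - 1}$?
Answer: $\frac{560695449063}{42615752} - \frac{3 i \sqrt{7598}}{42615752} \approx 13157.0 - 6.1362 \cdot 10^{-6} i$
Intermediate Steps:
$w{\left(A,j \right)} = \sqrt{-1 + A}$
$L{\left(V \right)} = \frac{V + \sqrt{-1 + V}}{-11 + V}$ ($L{\left(V \right)} = \frac{V + \sqrt{-1 + V}}{V - 11} = \frac{V + \sqrt{-1 + V}}{-11 + V}$)
$\frac{L{\left(\frac{1}{96 + 166} \right)}}{14792} + 13157 = \frac{\frac{1}{-11 + \frac{1}{96 + 166}} \left(\frac{1}{96 + 166} + \sqrt{-1 + \frac{1}{96 + 166}}\right)}{14792} + 13157 = \frac{\frac{1}{262} + \sqrt{-1 + \frac{1}{262}}}{-11 + \frac{1}{262}} \cdot \frac{1}{14792} + 13157 = \frac{\frac{1}{262} + \sqrt{- \frac{261}{262}}}{- \frac{2881}{262}} \cdot \frac{1}{14792} + 13157 = - \frac{262 \left(\frac{1}{262} + \frac{3 i \sqrt{7598}}{262}\right)}{2881} \cdot \frac{1}{14792} + 13157 = \left(- \frac{1}{2881} - \frac{3 i \sqrt{7598}}{2881}\right) \frac{1}{14792} + 13157 = \left(- \frac{1}{42615752} - \frac{3 i \sqrt{7598}}{42615752}\right) + 13157 = \frac{560695449063}{42615752} - \frac{3 i \sqrt{7598}}{42615752}$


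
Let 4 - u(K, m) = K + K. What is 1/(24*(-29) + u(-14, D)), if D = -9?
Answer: -1/664 ≈ -0.0015060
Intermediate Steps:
u(K, m) = 4 - 2*K (u(K, m) = 4 - (K + K) = 4 - 2*K)
1/(24*(-29) + u(-14, D)) = 1/(24*(-29) + (4 - 2*(-14))) = 1/(-696 + (4 + 28)) = 1/(-696 + 32) = 1/(-664) = -1/664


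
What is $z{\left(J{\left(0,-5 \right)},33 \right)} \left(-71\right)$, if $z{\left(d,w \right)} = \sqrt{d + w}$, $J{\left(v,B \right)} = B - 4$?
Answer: $- 142 \sqrt{6} \approx -347.83$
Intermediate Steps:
$J{\left(v,B \right)} = -4 + B$ ($J{\left(v,B \right)} = B - 4 = -4 + B$)
$z{\left(J{\left(0,-5 \right)},33 \right)} \left(-71\right) = \sqrt{\left(-4 - 5\right) + 33} \left(-71\right) = \sqrt{-9 + 33} \left(-71\right) = \sqrt{24} \left(-71\right) = 2 \sqrt{6} \left(-71\right) = - 142 \sqrt{6}$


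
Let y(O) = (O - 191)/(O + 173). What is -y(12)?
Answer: 179/185 ≈ 0.96757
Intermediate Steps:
y(O) = (-191 + O)/(173 + O)
-y(12) = -(-191 + 12)/(173 + 12) = -(-179)/185 = -1*(-179/185) = 179/185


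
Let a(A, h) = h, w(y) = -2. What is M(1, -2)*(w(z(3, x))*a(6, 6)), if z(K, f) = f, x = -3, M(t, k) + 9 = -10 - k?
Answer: 204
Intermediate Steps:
M(t, k) = -19 - k (M(t, k) = -9 + (-10 - k) = -19 - k)
M(1, -2)*(w(z(3, x))*a(6, 6)) = (-19 - 1*(-2))*(-2*6) = (-19 + 2)*(-12) = -17*(-12) = 204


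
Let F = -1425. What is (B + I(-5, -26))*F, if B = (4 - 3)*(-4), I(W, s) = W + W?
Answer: 19950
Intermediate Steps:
I(W, s) = 2*W
B = -4 (B = 1*(-4) = -4)
(B + I(-5, -26))*F = (-4 + 2*(-5))*(-1425) = (-4 - 10)*(-1425) = -14*(-1425) = 19950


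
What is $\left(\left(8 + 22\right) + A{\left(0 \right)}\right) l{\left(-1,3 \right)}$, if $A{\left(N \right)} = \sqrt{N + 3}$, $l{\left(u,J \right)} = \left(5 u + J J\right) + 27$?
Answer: $930 + 31 \sqrt{3} \approx 983.69$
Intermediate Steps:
$l{\left(u,J \right)} = 27 + J^{2} + 5 u$ ($l{\left(u,J \right)} = \left(5 u + J^{2}\right) + 27 = \left(J^{2} + 5 u\right) + 27 = 27 + J^{2} + 5 u$)
$A{\left(N \right)} = \sqrt{3 + N}$
$\left(\left(8 + 22\right) + A{\left(0 \right)}\right) l{\left(-1,3 \right)} = \left(\left(8 + 22\right) + \sqrt{3 + 0}\right) \left(27 + 3^{2} + 5 \left(-1\right)\right) = \left(30 + \sqrt{3}\right) \left(27 + 9 - 5\right) = \left(30 + \sqrt{3}\right) 31 = 930 + 31 \sqrt{3}$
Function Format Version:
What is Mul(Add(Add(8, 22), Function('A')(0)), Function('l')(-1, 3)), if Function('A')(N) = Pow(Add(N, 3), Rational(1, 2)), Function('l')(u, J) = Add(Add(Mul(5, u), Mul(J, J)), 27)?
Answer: Add(930, Mul(31, Pow(3, Rational(1, 2)))) ≈ 983.69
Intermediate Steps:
Function('l')(u, J) = Add(27, Pow(J, 2), Mul(5, u)) (Function('l')(u, J) = Add(Add(Mul(5, u), Pow(J, 2)), 27) = Add(Add(Pow(J, 2), Mul(5, u)), 27) = Add(27, Pow(J, 2), Mul(5, u)))
Function('A')(N) = Pow(Add(3, N), Rational(1, 2))
Mul(Add(Add(8, 22), Function('A')(0)), Function('l')(-1, 3)) = Mul(Add(Add(8, 22), Pow(Add(3, 0), Rational(1, 2))), Add(27, Pow(3, 2), Mul(5, -1))) = Mul(Add(30, Pow(3, Rational(1, 2))), Add(27, 9, -5)) = Mul(Add(30, Pow(3, Rational(1, 2))), 31) = Add(930, Mul(31, Pow(3, Rational(1, 2))))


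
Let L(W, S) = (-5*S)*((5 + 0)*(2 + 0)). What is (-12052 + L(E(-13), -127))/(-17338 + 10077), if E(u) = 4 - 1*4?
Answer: 5702/7261 ≈ 0.78529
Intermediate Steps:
E(u) = 0 (E(u) = 4 - 4 = 0)
L(W, S) = -50*S (L(W, S) = (-5*S)*(5*2) = -5*S*10 = -50*S)
(-12052 + L(E(-13), -127))/(-17338 + 10077) = (-12052 - 50*(-127))/(-17338 + 10077) = (-12052 + 6350)/(-7261) = -5702*(-1/7261) = 5702/7261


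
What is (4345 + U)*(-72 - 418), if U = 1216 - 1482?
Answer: -1998710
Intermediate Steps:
U = -266
(4345 + U)*(-72 - 418) = (4345 - 266)*(-72 - 418) = 4079*(-490) = -1998710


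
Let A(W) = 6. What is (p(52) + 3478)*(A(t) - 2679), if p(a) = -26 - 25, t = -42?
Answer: -9160371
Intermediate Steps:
p(a) = -51
(p(52) + 3478)*(A(t) - 2679) = (-51 + 3478)*(6 - 2679) = 3427*(-2673) = -9160371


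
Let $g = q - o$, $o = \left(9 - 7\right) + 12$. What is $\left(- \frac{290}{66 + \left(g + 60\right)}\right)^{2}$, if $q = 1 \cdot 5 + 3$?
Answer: $\frac{841}{144} \approx 5.8403$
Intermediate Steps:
$o = 14$ ($o = 2 + 12 = 14$)
$q = 8$ ($q = 5 + 3 = 8$)
$g = -6$ ($g = 8 - 14 = -6$)
$\left(- \frac{290}{66 + \left(g + 60\right)}\right)^{2} = \left(- \frac{290}{66 + \left(-6 + 60\right)}\right)^{2} = \left(- \frac{290}{66 + 54}\right)^{2} = \left(- \frac{290}{120}\right)^{2} = \left(\left(-290\right) \frac{1}{120}\right)^{2} = \left(- \frac{29}{12}\right)^{2} = \frac{841}{144}$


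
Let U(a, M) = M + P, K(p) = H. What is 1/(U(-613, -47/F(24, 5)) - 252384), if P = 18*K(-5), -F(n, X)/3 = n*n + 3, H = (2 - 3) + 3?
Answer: -1737/438328429 ≈ -3.9628e-6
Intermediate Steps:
H = 2 (H = -1 + 3 = 2)
K(p) = 2
F(n, X) = -9 - 3*n² (F(n, X) = -3*(n*n + 3) = -3*(n² + 3) = -3*(3 + n²) = -9 - 3*n²)
P = 36 (P = 18*2 = 36)
U(a, M) = 36 + M (U(a, M) = M + 36 = 36 + M)
1/(U(-613, -47/F(24, 5)) - 252384) = 1/((36 - 47/(-9 - 3*24²)) - 252384) = 1/((36 - 47/(-9 - 3*576)) - 252384) = 1/((36 - 47/(-9 - 1728)) - 252384) = 1/((36 - 47/(-1737)) - 252384) = 1/((36 - 47*(-1/1737)) - 252384) = 1/((36 + 47/1737) - 252384) = 1/(62579/1737 - 252384) = 1/(-438328429/1737) = -1737/438328429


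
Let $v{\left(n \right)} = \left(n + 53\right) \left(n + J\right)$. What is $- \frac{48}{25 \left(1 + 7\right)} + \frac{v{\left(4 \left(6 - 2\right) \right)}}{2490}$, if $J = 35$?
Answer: $\frac{4869}{4150} \approx 1.1733$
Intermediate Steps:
$v{\left(n \right)} = \left(35 + n\right) \left(53 + n\right)$ ($v{\left(n \right)} = \left(n + 53\right) \left(n + 35\right) = \left(53 + n\right) \left(35 + n\right) = \left(35 + n\right) \left(53 + n\right)$)
$- \frac{48}{25 \left(1 + 7\right)} + \frac{v{\left(4 \left(6 - 2\right) \right)}}{2490} = - \frac{48}{25 \left(1 + 7\right)} + \frac{1855 + \left(4 \left(6 - 2\right)\right)^{2} + 88 \cdot 4 \left(6 - 2\right)}{2490} = - \frac{48}{25 \cdot 8} + \left(1855 + \left(4 \cdot 4\right)^{2} + 88 \cdot 4 \cdot 4\right) \frac{1}{2490} = - \frac{48}{200} + \left(1855 + 16^{2} + 88 \cdot 16\right) \frac{1}{2490} = \left(-48\right) \frac{1}{200} + \left(1855 + 256 + 1408\right) \frac{1}{2490} = - \frac{6}{25} + 3519 \cdot \frac{1}{2490} = - \frac{6}{25} + \frac{1173}{830} = \frac{4869}{4150}$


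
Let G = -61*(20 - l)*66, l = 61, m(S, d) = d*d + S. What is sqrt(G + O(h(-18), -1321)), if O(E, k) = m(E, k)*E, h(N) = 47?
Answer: 87*sqrt(10858) ≈ 9065.5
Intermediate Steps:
m(S, d) = S + d**2 (m(S, d) = d**2 + S = S + d**2)
O(E, k) = E*(E + k**2) (O(E, k) = (E + k**2)*E = E*(E + k**2))
G = 165066 (G = -61*(20 - 1*61)*66 = -61*(20 - 61)*66 = -61*(-41)*66 = 2501*66 = 165066)
sqrt(G + O(h(-18), -1321)) = sqrt(165066 + 47*(47 + (-1321)**2)) = sqrt(165066 + 47*(47 + 1745041)) = sqrt(165066 + 47*1745088) = sqrt(165066 + 82019136) = sqrt(82184202) = 87*sqrt(10858)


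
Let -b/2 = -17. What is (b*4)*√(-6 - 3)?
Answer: 408*I ≈ 408.0*I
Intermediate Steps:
b = 34 (b = -2*(-17) = 34)
(b*4)*√(-6 - 3) = (34*4)*√(-6 - 3) = 136*√(-9) = 136*(3*I) = 408*I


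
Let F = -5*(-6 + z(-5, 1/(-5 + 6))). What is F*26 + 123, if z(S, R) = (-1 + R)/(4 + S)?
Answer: 903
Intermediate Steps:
z(S, R) = (-1 + R)/(4 + S)
F = 30 (F = -5*(-6 + (-1 + 1/(-5 + 6))/(4 - 5)) = -5*(-6 + (-1 + 1/1)/(-1)) = -5*(-6 - (-1 + 1)) = -5*(-6 - 1*0) = -5*(-6 + 0) = -5*(-6) = 30)
F*26 + 123 = 30*26 + 123 = 780 + 123 = 903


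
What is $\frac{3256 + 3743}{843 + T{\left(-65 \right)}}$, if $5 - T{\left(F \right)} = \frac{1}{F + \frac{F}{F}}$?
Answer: $\frac{149312}{18091} \approx 8.2534$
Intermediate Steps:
$T{\left(F \right)} = 5 - \frac{1}{1 + F}$ ($T{\left(F \right)} = 5 - \frac{1}{F + \frac{F}{F}} = 5 - \frac{1}{F + 1} = 5 - \frac{1}{1 + F}$)
$\frac{3256 + 3743}{843 + T{\left(-65 \right)}} = \frac{3256 + 3743}{843 + \frac{4 + 5 \left(-65\right)}{1 - 65}} = \frac{6999}{843 + \frac{4 - 325}{-64}} = \frac{6999}{843 - - \frac{321}{64}} = \frac{6999}{843 + \frac{321}{64}} = \frac{6999}{\frac{54273}{64}} = 6999 \cdot \frac{64}{54273} = \frac{149312}{18091}$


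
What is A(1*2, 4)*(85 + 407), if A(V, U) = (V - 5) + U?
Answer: 492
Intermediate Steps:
A(V, U) = -5 + U + V (A(V, U) = (-5 + V) + U = -5 + U + V)
A(1*2, 4)*(85 + 407) = (-5 + 4 + 1*2)*(85 + 407) = (-5 + 4 + 2)*492 = 1*492 = 492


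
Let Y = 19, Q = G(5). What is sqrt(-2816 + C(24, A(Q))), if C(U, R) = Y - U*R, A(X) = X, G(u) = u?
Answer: I*sqrt(2917) ≈ 54.009*I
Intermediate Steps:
Q = 5
C(U, R) = 19 - R*U (C(U, R) = 19 - U*R = 19 - R*U)
sqrt(-2816 + C(24, A(Q))) = sqrt(-2816 + (19 - 1*5*24)) = sqrt(-2816 + (19 - 120)) = sqrt(-2816 - 101) = sqrt(-2917) = I*sqrt(2917)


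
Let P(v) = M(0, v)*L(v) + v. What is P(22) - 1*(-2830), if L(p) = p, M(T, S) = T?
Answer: 2852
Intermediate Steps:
P(v) = v (P(v) = 0*v + v = 0 + v = v)
P(22) - 1*(-2830) = 22 - 1*(-2830) = 22 + 2830 = 2852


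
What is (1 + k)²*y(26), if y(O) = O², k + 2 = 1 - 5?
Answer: 16900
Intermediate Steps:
k = -6 (k = -2 + (1 - 5) = -2 - 4 = -6)
(1 + k)²*y(26) = (1 - 6)²*26² = (-5)²*676 = 25*676 = 16900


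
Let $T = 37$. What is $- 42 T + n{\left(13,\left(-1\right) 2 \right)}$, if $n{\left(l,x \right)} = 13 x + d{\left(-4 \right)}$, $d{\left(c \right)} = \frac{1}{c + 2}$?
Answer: $- \frac{3161}{2} \approx -1580.5$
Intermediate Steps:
$d{\left(c \right)} = \frac{1}{2 + c}$
$n{\left(l,x \right)} = - \frac{1}{2} + 13 x$ ($n{\left(l,x \right)} = 13 x + \frac{1}{2 - 4} = 13 x + \frac{1}{-2} = 13 x - \frac{1}{2} = - \frac{1}{2} + 13 x$)
$- 42 T + n{\left(13,\left(-1\right) 2 \right)} = \left(-42\right) 37 + \left(- \frac{1}{2} + 13 \left(\left(-1\right) 2\right)\right) = -1554 + \left(- \frac{1}{2} + 13 \left(-2\right)\right) = -1554 - \frac{53}{2} = - \frac{3161}{2}$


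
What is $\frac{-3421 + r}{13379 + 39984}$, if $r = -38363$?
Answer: $- \frac{41784}{53363} \approx -0.78301$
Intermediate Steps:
$\frac{-3421 + r}{13379 + 39984} = \frac{-3421 - 38363}{13379 + 39984} = - \frac{41784}{53363}$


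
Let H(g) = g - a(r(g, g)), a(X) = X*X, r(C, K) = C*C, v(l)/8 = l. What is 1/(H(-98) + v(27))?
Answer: -1/92236698 ≈ -1.0842e-8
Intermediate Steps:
v(l) = 8*l
r(C, K) = C²
a(X) = X²
H(g) = g - g⁴ (H(g) = g - (g²)² = g - g⁴)
1/(H(-98) + v(27)) = 1/((-98 - 1*(-98)⁴) + 8*27) = 1/((-98 - 1*92236816) + 216) = 1/((-98 - 92236816) + 216) = 1/(-92236914 + 216) = 1/(-92236698) = -1/92236698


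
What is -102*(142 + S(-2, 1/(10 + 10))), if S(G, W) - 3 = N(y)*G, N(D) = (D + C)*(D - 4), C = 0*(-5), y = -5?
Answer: -5610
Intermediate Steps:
C = 0
N(D) = D*(-4 + D) (N(D) = (D + 0)*(D - 4) = D*(-4 + D))
S(G, W) = 3 + 45*G (S(G, W) = 3 + (-5*(-4 - 5))*G = 3 + (-5*(-9))*G = 3 + 45*G)
-102*(142 + S(-2, 1/(10 + 10))) = -102*(142 + (3 + 45*(-2))) = -102*(142 + (3 - 90)) = -102*(142 - 87) = -102*55 = -5610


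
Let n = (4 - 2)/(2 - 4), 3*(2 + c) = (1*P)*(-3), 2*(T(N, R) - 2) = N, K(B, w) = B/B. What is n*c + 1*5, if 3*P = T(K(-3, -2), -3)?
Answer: 47/6 ≈ 7.8333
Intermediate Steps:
K(B, w) = 1
T(N, R) = 2 + N/2
P = ⅚ (P = (2 + (½)*1)/3 = (2 + ½)/3 = (⅓)*(5/2) = ⅚ ≈ 0.83333)
c = -17/6 (c = -2 + ((1*(⅚))*(-3))/3 = -2 + ((⅚)*(-3))/3 = -2 + (⅓)*(-5/2) = -2 - ⅚ = -17/6 ≈ -2.8333)
n = -1 (n = 2/(-2) = 2*(-½) = -1)
n*c + 1*5 = -1*(-17/6) + 1*5 = 17/6 + 5 = 47/6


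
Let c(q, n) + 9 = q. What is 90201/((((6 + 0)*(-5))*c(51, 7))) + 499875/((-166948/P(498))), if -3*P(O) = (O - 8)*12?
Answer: 101619368621/17529540 ≈ 5797.0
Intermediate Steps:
P(O) = 32 - 4*O (P(O) = -(O - 8)*12/3 = -(-8 + O)*12/3 = -(-96 + 12*O)/3 = 32 - 4*O)
c(q, n) = -9 + q
90201/((((6 + 0)*(-5))*c(51, 7))) + 499875/((-166948/P(498))) = 90201/((((6 + 0)*(-5))*(-9 + 51))) + 499875/((-166948/(32 - 4*498))) = 90201/(((6*(-5))*42)) + 499875/((-166948/(32 - 1992))) = 90201/((-30*42)) + 499875/((-166948/(-1960))) = 90201/(-1260) + 499875/((-166948*(-1/1960))) = 90201*(-1/1260) + 499875/(41737/490) = -30067/420 + 499875*(490/41737) = -30067/420 + 244938750/41737 = 101619368621/17529540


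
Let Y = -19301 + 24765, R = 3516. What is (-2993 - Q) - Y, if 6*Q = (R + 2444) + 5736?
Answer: -31219/3 ≈ -10406.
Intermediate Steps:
Q = 5848/3 (Q = ((3516 + 2444) + 5736)/6 = (5960 + 5736)/6 = (1/6)*11696 = 5848/3 ≈ 1949.3)
Y = 5464
(-2993 - Q) - Y = (-2993 - 1*5848/3) - 1*5464 = (-2993 - 5848/3) - 5464 = -14827/3 - 5464 = -31219/3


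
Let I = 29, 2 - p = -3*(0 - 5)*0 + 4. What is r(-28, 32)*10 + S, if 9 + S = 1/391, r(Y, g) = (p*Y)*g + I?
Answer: 7116592/391 ≈ 18201.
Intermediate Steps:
p = -2 (p = 2 - (-3*(0 - 5)*0 + 4) = 2 - (-3*(-5)*0 + 4) = 2 - (15*0 + 4) = 2 - (0 + 4) = 2 - 1*4 = 2 - 4 = -2)
r(Y, g) = 29 - 2*Y*g (r(Y, g) = (-2*Y)*g + 29 = -2*Y*g + 29 = 29 - 2*Y*g)
S = -3518/391 (S = -9 + 1/391 = -3518/391 ≈ -8.9974)
r(-28, 32)*10 + S = (29 - 2*(-28)*32)*10 - 3518/391 = (29 + 1792)*10 - 3518/391 = 1821*10 - 3518/391 = 18210 - 3518/391 = 7116592/391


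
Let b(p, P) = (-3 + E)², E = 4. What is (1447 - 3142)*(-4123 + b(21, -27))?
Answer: 6986790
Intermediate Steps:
b(p, P) = 1 (b(p, P) = (-3 + 4)² = 1² = 1)
(1447 - 3142)*(-4123 + b(21, -27)) = (1447 - 3142)*(-4123 + 1) = -1695*(-4122) = 6986790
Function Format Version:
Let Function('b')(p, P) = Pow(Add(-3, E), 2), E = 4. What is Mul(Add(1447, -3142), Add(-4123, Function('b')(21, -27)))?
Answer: 6986790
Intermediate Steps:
Function('b')(p, P) = 1 (Function('b')(p, P) = Pow(Add(-3, 4), 2) = Pow(1, 2) = 1)
Mul(Add(1447, -3142), Add(-4123, Function('b')(21, -27))) = Mul(Add(1447, -3142), Add(-4123, 1)) = Mul(-1695, -4122) = 6986790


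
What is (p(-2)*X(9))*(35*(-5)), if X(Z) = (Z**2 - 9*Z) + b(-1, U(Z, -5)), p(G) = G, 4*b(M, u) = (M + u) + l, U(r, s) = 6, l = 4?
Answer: 1575/2 ≈ 787.50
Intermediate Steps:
b(M, u) = 1 + M/4 + u/4 (b(M, u) = ((M + u) + 4)/4 = (4 + M + u)/4 = 1 + M/4 + u/4)
X(Z) = 9/4 + Z**2 - 9*Z (X(Z) = (Z**2 - 9*Z) + (1 + (1/4)*(-1) + (1/4)*6) = (Z**2 - 9*Z) + (1 - 1/4 + 3/2) = (Z**2 - 9*Z) + 9/4 = 9/4 + Z**2 - 9*Z)
(p(-2)*X(9))*(35*(-5)) = (-2*(9/4 + 9**2 - 9*9))*(35*(-5)) = -2*(9/4 + 81 - 81)*(-175) = -2*9/4*(-175) = -9/2*(-175) = 1575/2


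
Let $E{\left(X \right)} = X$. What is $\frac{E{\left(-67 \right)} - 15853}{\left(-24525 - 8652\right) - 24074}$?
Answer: $\frac{15920}{57251} \approx 0.27807$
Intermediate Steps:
$\frac{E{\left(-67 \right)} - 15853}{\left(-24525 - 8652\right) - 24074} = \frac{-67 - 15853}{\left(-24525 - 8652\right) - 24074} = - \frac{15920}{\left(-24525 - 8652\right) - 24074} = - \frac{15920}{-33177 - 24074} = - \frac{15920}{-57251} = \left(-15920\right) \left(- \frac{1}{57251}\right) = \frac{15920}{57251}$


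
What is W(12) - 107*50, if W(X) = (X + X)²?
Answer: -4774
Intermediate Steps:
W(X) = 4*X² (W(X) = (2*X)² = 4*X²)
W(12) - 107*50 = 4*12² - 107*50 = 4*144 - 5350 = 576 - 5350 = -4774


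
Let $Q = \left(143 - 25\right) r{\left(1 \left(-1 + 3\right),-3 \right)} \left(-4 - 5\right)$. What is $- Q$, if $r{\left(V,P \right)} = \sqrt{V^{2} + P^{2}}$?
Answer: $1062 \sqrt{13} \approx 3829.1$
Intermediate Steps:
$r{\left(V,P \right)} = \sqrt{P^{2} + V^{2}}$
$Q = - 1062 \sqrt{13}$ ($Q = \left(143 - 25\right) \sqrt{\left(-3\right)^{2} + \left(1 \left(-1 + 3\right)\right)^{2}} \left(-4 - 5\right) = 118 \sqrt{9 + \left(1 \cdot 2\right)^{2}} \left(-9\right) = 118 \sqrt{9 + 2^{2}} \left(-9\right) = 118 \sqrt{9 + 4} \left(-9\right) = 118 \sqrt{13} \left(-9\right) = 118 \left(- 9 \sqrt{13}\right) = - 1062 \sqrt{13} \approx -3829.1$)
$- Q = - \left(-1062\right) \sqrt{13} = 1062 \sqrt{13}$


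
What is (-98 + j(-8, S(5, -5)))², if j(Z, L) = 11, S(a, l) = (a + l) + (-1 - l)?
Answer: 7569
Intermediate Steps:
S(a, l) = -1 + a
(-98 + j(-8, S(5, -5)))² = (-98 + 11)² = (-87)² = 7569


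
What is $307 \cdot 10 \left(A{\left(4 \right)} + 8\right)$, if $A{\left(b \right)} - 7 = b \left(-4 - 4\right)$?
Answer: $-52190$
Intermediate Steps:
$A{\left(b \right)} = 7 - 8 b$ ($A{\left(b \right)} = 7 + b \left(-4 - 4\right) = 7 + b \left(-8\right) = 7 - 8 b$)
$307 \cdot 10 \left(A{\left(4 \right)} + 8\right) = 307 \cdot 10 \left(\left(7 - 32\right) + 8\right) = 307 \cdot 10 \left(-25 + 8\right) = 307 \cdot 10 \left(-17\right) = 307 \left(-170\right) = -52190$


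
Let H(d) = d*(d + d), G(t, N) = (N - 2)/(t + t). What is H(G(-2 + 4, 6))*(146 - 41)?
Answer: 210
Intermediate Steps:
G(t, N) = (-2 + N)/(2*t) (G(t, N) = (-2 + N)/((2*t)) = (-2 + N)*(1/(2*t)) = (-2 + N)/(2*t))
H(d) = 2*d² (H(d) = d*(2*d) = 2*d²)
H(G(-2 + 4, 6))*(146 - 41) = (2*((-2 + 6)/(2*(-2 + 4)))²)*(146 - 41) = (2*((½)*4/2)²)*105 = (2*((½)*(½)*4)²)*105 = (2*1²)*105 = (2*1)*105 = 2*105 = 210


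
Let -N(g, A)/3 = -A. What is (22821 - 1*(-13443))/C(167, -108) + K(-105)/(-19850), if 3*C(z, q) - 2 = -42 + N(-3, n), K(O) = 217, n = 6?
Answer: -1079762987/218350 ≈ -4945.1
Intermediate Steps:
N(g, A) = 3*A (N(g, A) = -(-3)*A = 3*A)
C(z, q) = -22/3 (C(z, q) = ⅔ + (-42 + 3*6)/3 = ⅔ + (-42 + 18)/3 = ⅔ + (⅓)*(-24) = ⅔ - 8 = -22/3)
(22821 - 1*(-13443))/C(167, -108) + K(-105)/(-19850) = (22821 - 1*(-13443))/(-22/3) + 217/(-19850) = (22821 + 13443)*(-3/22) + 217*(-1/19850) = 36264*(-3/22) - 217/19850 = -54396/11 - 217/19850 = -1079762987/218350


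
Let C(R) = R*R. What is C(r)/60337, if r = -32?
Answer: 1024/60337 ≈ 0.016971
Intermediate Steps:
C(R) = R²
C(r)/60337 = (-32)²/60337 = 1024*(1/60337) = 1024/60337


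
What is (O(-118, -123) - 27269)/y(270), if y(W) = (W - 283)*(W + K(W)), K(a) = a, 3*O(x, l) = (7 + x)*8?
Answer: 5513/1404 ≈ 3.9266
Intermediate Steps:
O(x, l) = 56/3 + 8*x/3 (O(x, l) = ((7 + x)*8)/3 = (56 + 8*x)/3 = 56/3 + 8*x/3)
y(W) = 2*W*(-283 + W) (y(W) = (W - 283)*(W + W) = (-283 + W)*(2*W) = 2*W*(-283 + W))
(O(-118, -123) - 27269)/y(270) = ((56/3 + (8/3)*(-118)) - 27269)/((2*270*(-283 + 270))) = ((56/3 - 944/3) - 27269)/((2*270*(-13))) = (-296 - 27269)/(-7020) = -27565*(-1/7020) = 5513/1404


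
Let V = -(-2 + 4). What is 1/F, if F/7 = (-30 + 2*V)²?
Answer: 1/8092 ≈ 0.00012358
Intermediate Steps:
V = -2 (V = -1*2 = -2)
F = 8092 (F = 7*(-30 + 2*(-2))² = 7*(-30 - 4)² = 7*(-34)² = 7*1156 = 8092)
1/F = 1/8092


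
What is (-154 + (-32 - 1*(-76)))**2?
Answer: 12100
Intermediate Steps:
(-154 + (-32 - 1*(-76)))**2 = (-154 + (-32 + 76))**2 = (-154 + 44)**2 = (-110)**2 = 12100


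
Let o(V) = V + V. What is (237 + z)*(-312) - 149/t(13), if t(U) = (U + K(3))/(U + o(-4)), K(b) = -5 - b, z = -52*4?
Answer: -9197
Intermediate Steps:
z = -208
o(V) = 2*V
t(U) = 1 (t(U) = (U + (-5 - 1*3))/(U + 2*(-4)) = (U + (-5 - 3))/(U - 8) = (U - 8)/(-8 + U) = (-8 + U)/(-8 + U) = 1)
(237 + z)*(-312) - 149/t(13) = (237 - 208)*(-312) - 149/1 = 29*(-312) - 149*1 = -9048 - 149 = -9197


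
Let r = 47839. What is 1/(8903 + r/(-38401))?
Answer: 3491/31076024 ≈ 0.00011234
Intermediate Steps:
1/(8903 + r/(-38401)) = 1/(8903 + 47839/(-38401)) = 1/(8903 + 47839*(-1/38401)) = 1/(8903 - 4349/3491) = 1/(31076024/3491) = 3491/31076024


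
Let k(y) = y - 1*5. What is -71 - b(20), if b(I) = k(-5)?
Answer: -61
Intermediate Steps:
k(y) = -5 + y (k(y) = y - 5 = -5 + y)
b(I) = -10 (b(I) = -5 - 5 = -10)
-71 - b(20) = -71 - 1*(-10) = -71 + 10 = -61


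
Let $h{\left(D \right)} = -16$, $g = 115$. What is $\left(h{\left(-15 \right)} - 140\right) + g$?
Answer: $-41$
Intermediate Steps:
$\left(h{\left(-15 \right)} - 140\right) + g = \left(-16 - 140\right) + 115 = -156 + 115 = -41$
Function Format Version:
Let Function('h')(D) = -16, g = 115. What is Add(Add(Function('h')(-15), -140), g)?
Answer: -41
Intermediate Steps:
Add(Add(Function('h')(-15), -140), g) = Add(Add(-16, -140), 115) = Add(-156, 115) = -41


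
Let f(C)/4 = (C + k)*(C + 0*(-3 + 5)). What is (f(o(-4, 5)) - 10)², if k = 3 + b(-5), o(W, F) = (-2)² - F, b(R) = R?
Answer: 4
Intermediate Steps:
o(W, F) = 4 - F
k = -2 (k = 3 - 5 = -2)
f(C) = 4*C*(-2 + C) (f(C) = 4*((C - 2)*(C + 0*(-3 + 5))) = 4*((-2 + C)*(C + 0*2)) = 4*((-2 + C)*(C + 0)) = 4*((-2 + C)*C) = 4*(C*(-2 + C)) = 4*C*(-2 + C))
(f(o(-4, 5)) - 10)² = (4*(4 - 1*5)*(-2 + (4 - 1*5)) - 10)² = (4*(4 - 5)*(-2 + (4 - 5)) - 10)² = (4*(-1)*(-2 - 1) - 10)² = (4*(-1)*(-3) - 10)² = (12 - 10)² = 2² = 4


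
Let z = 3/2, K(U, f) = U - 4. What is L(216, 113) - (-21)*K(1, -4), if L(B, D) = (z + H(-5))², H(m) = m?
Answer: -203/4 ≈ -50.750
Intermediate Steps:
K(U, f) = -4 + U
z = 3/2 (z = 3*(½) = 3/2 ≈ 1.5000)
L(B, D) = 49/4 (L(B, D) = (3/2 - 5)² = (-7/2)² = 49/4)
L(216, 113) - (-21)*K(1, -4) = 49/4 - (-21)*(-4 + 1) = 49/4 - (-21)*(-3) = 49/4 - 1*63 = 49/4 - 63 = -203/4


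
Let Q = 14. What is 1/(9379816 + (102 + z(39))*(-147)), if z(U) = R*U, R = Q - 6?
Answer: 1/9318958 ≈ 1.0731e-7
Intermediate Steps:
R = 8 (R = 14 - 6 = 8)
z(U) = 8*U
1/(9379816 + (102 + z(39))*(-147)) = 1/(9379816 + (102 + 8*39)*(-147)) = 1/(9379816 + (102 + 312)*(-147)) = 1/(9379816 + 414*(-147)) = 1/(9379816 - 60858) = 1/9318958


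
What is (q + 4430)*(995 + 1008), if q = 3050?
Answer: 14982440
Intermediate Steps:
(q + 4430)*(995 + 1008) = (3050 + 4430)*(995 + 1008) = 7480*2003 = 14982440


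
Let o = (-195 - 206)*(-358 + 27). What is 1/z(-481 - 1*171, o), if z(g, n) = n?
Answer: 1/132731 ≈ 7.5340e-6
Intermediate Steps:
o = 132731 (o = -401*(-331) = 132731)
1/z(-481 - 1*171, o) = 1/132731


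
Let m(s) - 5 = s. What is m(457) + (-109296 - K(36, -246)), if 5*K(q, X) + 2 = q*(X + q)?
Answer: -536608/5 ≈ -1.0732e+5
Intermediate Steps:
m(s) = 5 + s
K(q, X) = -2/5 + q*(X + q)/5 (K(q, X) = -2/5 + (q*(X + q))/5 = -2/5 + q*(X + q)/5)
m(457) + (-109296 - K(36, -246)) = (5 + 457) + (-109296 - (-2/5 + (1/5)*36**2 + (1/5)*(-246)*36)) = 462 + (-109296 - (-2/5 + (1/5)*1296 - 8856/5)) = 462 + (-109296 - (-2/5 + 1296/5 - 8856/5)) = 462 + (-109296 - 1*(-7562/5)) = 462 + (-109296 + 7562/5) = 462 - 538918/5 = -536608/5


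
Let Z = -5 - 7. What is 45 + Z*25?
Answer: -255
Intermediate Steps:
Z = -12
45 + Z*25 = 45 - 12*25 = 45 - 300 = -255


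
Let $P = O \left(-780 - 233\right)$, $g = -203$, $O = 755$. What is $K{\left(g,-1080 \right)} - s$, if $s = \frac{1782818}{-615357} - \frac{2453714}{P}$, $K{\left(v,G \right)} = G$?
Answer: $- \frac{508431389208628}{470634263955} \approx -1080.3$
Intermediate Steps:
$P = -764815$ ($P = 755 \left(-780 - 233\right) = 755 \left(-1013\right) = -764815$)
$s = \frac{146384137228}{470634263955}$ ($s = \frac{1782818}{-615357} - \frac{2453714}{-764815} = 1782818 \left(- \frac{1}{615357}\right) - - \frac{2453714}{764815} = - \frac{1782818}{615357} + \frac{2453714}{764815} = \frac{146384137228}{470634263955} \approx 0.31104$)
$K{\left(g,-1080 \right)} - s = -1080 - \frac{146384137228}{470634263955} = - \frac{508431389208628}{470634263955}$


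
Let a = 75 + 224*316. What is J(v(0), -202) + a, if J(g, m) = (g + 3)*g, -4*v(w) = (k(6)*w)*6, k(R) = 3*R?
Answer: 70859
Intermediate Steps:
a = 70859 (a = 75 + 70784 = 70859)
v(w) = -27*w (v(w) = -(3*6)*w*6/4 = -18*w*6/4 = -27*w)
J(g, m) = g*(3 + g) (J(g, m) = (3 + g)*g = g*(3 + g))
J(v(0), -202) + a = (-27*0)*(3 - 27*0) + 70859 = 0*(3 + 0) + 70859 = 0*3 + 70859 = 0 + 70859 = 70859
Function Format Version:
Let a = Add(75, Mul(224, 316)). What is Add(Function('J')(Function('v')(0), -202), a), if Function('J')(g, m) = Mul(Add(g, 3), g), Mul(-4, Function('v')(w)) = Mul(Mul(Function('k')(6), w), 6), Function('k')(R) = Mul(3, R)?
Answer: 70859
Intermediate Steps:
a = 70859 (a = Add(75, 70784) = 70859)
Function('v')(w) = Mul(-27, w) (Function('v')(w) = Mul(Rational(-1, 4), Mul(Mul(Mul(3, 6), w), 6)) = Mul(Rational(-1, 4), Mul(Mul(18, w), 6)) = Mul(Rational(-1, 4), Mul(108, w)) = Mul(-27, w))
Function('J')(g, m) = Mul(g, Add(3, g)) (Function('J')(g, m) = Mul(Add(3, g), g) = Mul(g, Add(3, g)))
Add(Function('J')(Function('v')(0), -202), a) = Add(Mul(Mul(-27, 0), Add(3, Mul(-27, 0))), 70859) = Add(Mul(0, Add(3, 0)), 70859) = Add(Mul(0, 3), 70859) = Add(0, 70859) = 70859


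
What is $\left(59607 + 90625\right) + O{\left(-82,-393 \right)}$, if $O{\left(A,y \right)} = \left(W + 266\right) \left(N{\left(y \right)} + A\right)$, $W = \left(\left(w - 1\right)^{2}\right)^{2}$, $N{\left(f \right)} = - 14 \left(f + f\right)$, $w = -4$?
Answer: $9881734$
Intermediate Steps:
$N{\left(f \right)} = - 28 f$ ($N{\left(f \right)} = - 14 \cdot 2 f = - 28 f$)
$W = 625$ ($W = \left(\left(-4 - 1\right)^{2}\right)^{2} = \left(\left(-5\right)^{2}\right)^{2} = 25^{2} = 625$)
$O{\left(A,y \right)} = - 24948 y + 891 A$ ($O{\left(A,y \right)} = \left(625 + 266\right) \left(- 28 y + A\right) = 891 \left(A - 28 y\right) = - 24948 y + 891 A$)
$\left(59607 + 90625\right) + O{\left(-82,-393 \right)} = \left(59607 + 90625\right) + \left(\left(-24948\right) \left(-393\right) + 891 \left(-82\right)\right) = 150232 + \left(9804564 - 73062\right) = 150232 + 9731502 = 9881734$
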